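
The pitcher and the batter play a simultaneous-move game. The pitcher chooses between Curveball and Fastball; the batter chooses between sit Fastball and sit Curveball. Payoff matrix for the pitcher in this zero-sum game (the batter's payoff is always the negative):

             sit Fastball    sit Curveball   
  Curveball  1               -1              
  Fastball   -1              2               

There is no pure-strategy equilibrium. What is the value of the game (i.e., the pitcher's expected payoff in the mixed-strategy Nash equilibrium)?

v = 1/5

The pitcher's indifference between Curveball and Fastball determines the batter's mixing probability q:
  the pitcher's payoff to Curveball: q·1 + (1−q)·(-1) = 2q - 1
  the pitcher's payoff to Fastball: q·(-1) + (1−q)·2 = -3q + 2
  2q - 1 = -3q + 2  ⇒  5q = 3  ⇒  q = 3/5.
The value is the pitcher's expected payoff against this mix (using Curveball): (3/5)·1 + (2/5)·(-1) = 1/5.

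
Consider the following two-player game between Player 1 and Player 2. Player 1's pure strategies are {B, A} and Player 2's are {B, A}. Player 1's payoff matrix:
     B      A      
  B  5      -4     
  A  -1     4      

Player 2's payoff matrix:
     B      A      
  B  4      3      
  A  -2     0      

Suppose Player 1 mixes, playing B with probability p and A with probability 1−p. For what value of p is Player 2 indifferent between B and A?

p = 2/3

In a mixed equilibrium Player 2 is indifferent between B and A; this condition fixes p.
  Player 2's payoff to B: p·4 + (1−p)·(-2) = 6p - 2
  Player 2's payoff to A: p·3 + (1−p)·0 = 3p
  6p - 2 = 3p  ⇒  3p = 2  ⇒  p = 2/3.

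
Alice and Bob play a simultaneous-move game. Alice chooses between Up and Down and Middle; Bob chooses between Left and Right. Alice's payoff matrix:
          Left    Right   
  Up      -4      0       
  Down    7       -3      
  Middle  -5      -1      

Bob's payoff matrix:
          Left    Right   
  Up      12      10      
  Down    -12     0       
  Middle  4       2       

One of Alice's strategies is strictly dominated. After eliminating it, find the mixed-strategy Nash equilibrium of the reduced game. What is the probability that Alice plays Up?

p = 6/7

Alice's strategy Middle is strictly dominated by Up: -4 > -5 and 0 > -1. Eliminate Middle.
Alice's mix must leave Bob indifferent between Left and Right.
  Bob's payoff from Left: p·12 + (1−p)·(-12) = 24p - 12
  Bob's payoff from Right: p·10 + (1−p)·0 = 10p
  24p - 12 = 10p  ⇒  14p = 12  ⇒  p = 6/7.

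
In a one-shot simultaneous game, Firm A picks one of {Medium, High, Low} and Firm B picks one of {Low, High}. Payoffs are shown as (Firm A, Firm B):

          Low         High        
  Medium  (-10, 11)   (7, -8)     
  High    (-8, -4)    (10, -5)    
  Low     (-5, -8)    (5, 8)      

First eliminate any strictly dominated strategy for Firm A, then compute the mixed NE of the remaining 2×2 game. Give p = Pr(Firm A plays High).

Firm A's strategy Medium is strictly dominated by High: -8 > -10 and 10 > 7. Eliminate Medium.
Firm A's mix must leave Firm B indifferent between Low and High.
  Firm B's expected payoff from Low: p·(-4) + (1−p)·(-8) = 4p - 8
  Firm B's expected payoff from High: p·(-5) + (1−p)·8 = -13p + 8
  4p - 8 = -13p + 8  ⇒  17p = 16  ⇒  p = 16/17.

p = 16/17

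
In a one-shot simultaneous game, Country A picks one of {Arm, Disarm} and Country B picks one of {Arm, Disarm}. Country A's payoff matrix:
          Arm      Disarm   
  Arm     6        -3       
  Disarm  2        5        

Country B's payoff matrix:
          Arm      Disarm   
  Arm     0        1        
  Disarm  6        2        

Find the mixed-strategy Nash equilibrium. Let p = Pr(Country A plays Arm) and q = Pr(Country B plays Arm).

p = 4/5, q = 2/3

In a mixed equilibrium Country B is indifferent between Arm and Disarm; this condition fixes p.
  Country B's expected payoff from Arm: p·0 + (1−p)·6 = -6p + 6
  Country B's expected payoff from Disarm: p·1 + (1−p)·2 = -p + 2
  -6p + 6 = -p + 2  ⇒  -5p = -4  ⇒  p = 4/5.
Country B's mix must leave Country A indifferent between Arm and Disarm.
  Country A's expected payoff from Arm: q·6 + (1−q)·(-3) = 9q - 3
  Country A's expected payoff from Disarm: q·2 + (1−q)·5 = -3q + 5
  9q - 3 = -3q + 5  ⇒  12q = 8  ⇒  q = 2/3.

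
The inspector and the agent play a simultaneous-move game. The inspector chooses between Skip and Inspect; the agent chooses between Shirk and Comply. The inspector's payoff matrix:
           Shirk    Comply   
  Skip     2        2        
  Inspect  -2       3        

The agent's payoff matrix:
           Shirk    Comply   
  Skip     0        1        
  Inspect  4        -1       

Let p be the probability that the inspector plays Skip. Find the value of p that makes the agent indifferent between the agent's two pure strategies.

p = 5/6

The agent's indifference between Shirk and Comply determines the inspector's mixing probability p:
  the agent's payoff from Shirk: p·0 + (1−p)·4 = -4p + 4
  the agent's payoff from Comply: p·1 + (1−p)·(-1) = 2p - 1
  -4p + 4 = 2p - 1  ⇒  -6p = -5  ⇒  p = 5/6.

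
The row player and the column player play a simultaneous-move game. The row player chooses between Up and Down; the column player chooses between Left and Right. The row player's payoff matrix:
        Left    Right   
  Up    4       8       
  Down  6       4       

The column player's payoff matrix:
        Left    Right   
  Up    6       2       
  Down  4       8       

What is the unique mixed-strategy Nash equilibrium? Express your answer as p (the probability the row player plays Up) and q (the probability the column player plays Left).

Set the column player's expected payoff from Left equal to that from Right:
  the column player's expected payoff from Left: p·6 + (1−p)·4 = 2p + 4
  the column player's expected payoff from Right: p·2 + (1−p)·8 = -6p + 8
  2p + 4 = -6p + 8  ⇒  8p = 4  ⇒  p = 1/2.
The column player's mix must leave the row player indifferent between Up and Down.
  the row player's expected payoff from Up: q·4 + (1−q)·8 = -4q + 8
  the row player's expected payoff from Down: q·6 + (1−q)·4 = 2q + 4
  -4q + 8 = 2q + 4  ⇒  -6q = -4  ⇒  q = 2/3.

p = 1/2, q = 2/3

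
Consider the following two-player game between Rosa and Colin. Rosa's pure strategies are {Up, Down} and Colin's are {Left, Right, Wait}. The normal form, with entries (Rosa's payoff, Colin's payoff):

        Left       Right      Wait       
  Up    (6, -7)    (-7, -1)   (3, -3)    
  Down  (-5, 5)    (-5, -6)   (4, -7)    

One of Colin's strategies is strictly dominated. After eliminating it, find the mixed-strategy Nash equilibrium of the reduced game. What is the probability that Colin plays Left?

q = 2/13

Colin's strategy Wait is strictly dominated by Right: -1 > -3 and -6 > -7. Eliminate Wait.
For Rosa to be willing to mix, Rosa must be indifferent between Up and Down, which pins down Colin's mix.
  Rosa's payoff from Up: q·6 + (1−q)·(-7) = 13q - 7
  Rosa's payoff from Down: q·(-5) + (1−q)·(-5) = -5
  13q - 7 = -5  ⇒  13q = 2  ⇒  q = 2/13.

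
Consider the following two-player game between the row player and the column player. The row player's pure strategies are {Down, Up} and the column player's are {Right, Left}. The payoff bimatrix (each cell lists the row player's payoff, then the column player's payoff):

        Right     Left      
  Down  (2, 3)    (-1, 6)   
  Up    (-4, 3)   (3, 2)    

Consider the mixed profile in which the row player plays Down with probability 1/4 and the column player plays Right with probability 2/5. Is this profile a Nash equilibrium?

Check the column player's indifference given the row player's mix p = 1/4:
  payoff from Right = 3; payoff from Left = 3 — equal.
Check the row player's indifference given the column player's mix q = 2/5:
  payoff from Down = 1/5; payoff from Up = 1/5 — equal.
Both players are indifferent, so neither can profitably deviate.

Yes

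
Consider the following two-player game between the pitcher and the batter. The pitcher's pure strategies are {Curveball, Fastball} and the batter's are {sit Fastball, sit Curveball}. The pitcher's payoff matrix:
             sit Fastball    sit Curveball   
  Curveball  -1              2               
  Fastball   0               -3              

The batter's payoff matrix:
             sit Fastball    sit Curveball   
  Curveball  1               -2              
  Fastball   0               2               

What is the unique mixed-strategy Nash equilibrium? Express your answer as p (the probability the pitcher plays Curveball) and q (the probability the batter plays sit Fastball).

For the batter to be willing to mix, the batter must be indifferent between sit Fastball and sit Curveball, which pins down the pitcher's mix.
  the batter's expected payoff from sit Fastball: p·1 + (1−p)·0 = p
  the batter's expected payoff from sit Curveball: p·(-2) + (1−p)·2 = -4p + 2
  p = -4p + 2  ⇒  5p = 2  ⇒  p = 2/5.
The pitcher's indifference between Curveball and Fastball determines the batter's mixing probability q:
  the pitcher's payoff from Curveball: q·(-1) + (1−q)·2 = -3q + 2
  the pitcher's payoff from Fastball: q·0 + (1−q)·(-3) = 3q - 3
  -3q + 2 = 3q - 3  ⇒  -6q = -5  ⇒  q = 5/6.

p = 2/5, q = 5/6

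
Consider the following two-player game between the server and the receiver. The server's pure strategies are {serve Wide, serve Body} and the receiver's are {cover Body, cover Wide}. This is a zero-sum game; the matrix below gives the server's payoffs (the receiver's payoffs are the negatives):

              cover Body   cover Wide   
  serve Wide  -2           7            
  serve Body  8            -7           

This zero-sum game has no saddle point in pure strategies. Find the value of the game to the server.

For the server to be willing to mix, the server must be indifferent between serve Wide and serve Body, which pins down the receiver's mix.
  the server's payoff from serve Wide: q·(-2) + (1−q)·7 = -9q + 7
  the server's payoff from serve Body: q·8 + (1−q)·(-7) = 15q - 7
  -9q + 7 = 15q - 7  ⇒  -24q = -14  ⇒  q = 7/12.
The value is the server's expected payoff against this mix (using serve Wide): (7/12)·(-2) + (5/12)·7 = 7/4.

v = 7/4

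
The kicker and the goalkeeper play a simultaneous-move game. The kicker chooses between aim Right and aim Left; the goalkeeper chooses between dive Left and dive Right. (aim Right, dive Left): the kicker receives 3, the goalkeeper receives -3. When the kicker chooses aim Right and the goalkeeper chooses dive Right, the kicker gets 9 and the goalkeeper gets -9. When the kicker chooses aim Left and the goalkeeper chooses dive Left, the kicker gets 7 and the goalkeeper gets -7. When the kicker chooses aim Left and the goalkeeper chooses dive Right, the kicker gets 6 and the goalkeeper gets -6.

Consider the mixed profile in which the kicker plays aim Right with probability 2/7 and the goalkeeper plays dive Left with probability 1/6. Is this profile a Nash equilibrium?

Given the kicker's mix p = 2/7, the goalkeeper's payoff from dive Left is -41/7 but from dive Right is -48/7. The goalkeeper strictly prefers dive Left, so the goalkeeper would not mix.
So the proposed profile is not a Nash equilibrium.

No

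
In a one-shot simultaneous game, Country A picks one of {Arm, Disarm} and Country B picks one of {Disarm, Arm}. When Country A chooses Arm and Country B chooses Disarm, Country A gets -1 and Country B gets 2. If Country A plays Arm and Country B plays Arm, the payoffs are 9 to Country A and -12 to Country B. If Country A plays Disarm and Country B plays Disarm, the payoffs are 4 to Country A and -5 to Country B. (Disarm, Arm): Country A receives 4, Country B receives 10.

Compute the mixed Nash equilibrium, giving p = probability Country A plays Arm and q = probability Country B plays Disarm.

Country B's indifference between Disarm and Arm determines Country A's mixing probability p:
  Country B's expected payoff from Disarm: p·2 + (1−p)·(-5) = 7p - 5
  Country B's expected payoff from Arm: p·(-12) + (1−p)·10 = -22p + 10
  7p - 5 = -22p + 10  ⇒  29p = 15  ⇒  p = 15/29.
Set Country A's expected payoff from Arm equal to that from Disarm:
  Country A's payoff from Arm: q·(-1) + (1−q)·9 = -10q + 9
  Country A's payoff from Disarm: q·4 + (1−q)·4 = 4
  -10q + 9 = 4  ⇒  -10q = -5  ⇒  q = 1/2.

p = 15/29, q = 1/2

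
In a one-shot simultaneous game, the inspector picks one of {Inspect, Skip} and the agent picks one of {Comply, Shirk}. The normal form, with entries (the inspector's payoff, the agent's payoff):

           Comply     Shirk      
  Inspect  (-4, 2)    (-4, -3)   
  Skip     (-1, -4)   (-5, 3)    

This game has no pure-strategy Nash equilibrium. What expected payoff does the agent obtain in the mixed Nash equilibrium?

The inspector's mix must leave the agent indifferent between Comply and Shirk.
  the agent's payoff from Comply: p·2 + (1−p)·(-4) = 6p - 4
  the agent's payoff from Shirk: p·(-3) + (1−p)·3 = -6p + 3
  6p - 4 = -6p + 3  ⇒  12p = 7  ⇒  p = 7/12.
At equilibrium the agent is indifferent across columns, so the agent's payoff equals the payoff from Comply: (7/12)·2 + (5/12)·(-4) = -1/2.

-1/2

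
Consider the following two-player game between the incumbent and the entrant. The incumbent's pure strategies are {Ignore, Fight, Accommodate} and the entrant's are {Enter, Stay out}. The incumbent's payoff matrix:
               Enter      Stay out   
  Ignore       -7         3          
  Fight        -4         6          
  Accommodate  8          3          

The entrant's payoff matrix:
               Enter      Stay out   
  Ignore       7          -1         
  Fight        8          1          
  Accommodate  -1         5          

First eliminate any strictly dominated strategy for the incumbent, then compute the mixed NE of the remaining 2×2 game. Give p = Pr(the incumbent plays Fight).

p = 6/13

The incumbent's strategy Ignore is strictly dominated by Fight: -4 > -7 and 6 > 3. Eliminate Ignore.
In a mixed equilibrium the entrant is indifferent between Enter and Stay out; this condition fixes p.
  the entrant's payoff to Enter: p·8 + (1−p)·(-1) = 9p - 1
  the entrant's payoff to Stay out: p·1 + (1−p)·5 = -4p + 5
  9p - 1 = -4p + 5  ⇒  13p = 6  ⇒  p = 6/13.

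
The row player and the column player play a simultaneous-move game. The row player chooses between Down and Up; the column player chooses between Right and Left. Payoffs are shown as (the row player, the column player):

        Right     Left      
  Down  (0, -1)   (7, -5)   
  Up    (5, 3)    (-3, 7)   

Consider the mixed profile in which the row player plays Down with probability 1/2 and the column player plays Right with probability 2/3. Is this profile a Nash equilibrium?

Check the column player's indifference given the row player's mix p = 1/2:
  payoff from Right = 1; payoff from Left = 1 — equal.
Check the row player's indifference given the column player's mix q = 2/3:
  payoff from Down = 7/3; payoff from Up = 7/3 — equal.
Both players are indifferent, so neither can profitably deviate.

Yes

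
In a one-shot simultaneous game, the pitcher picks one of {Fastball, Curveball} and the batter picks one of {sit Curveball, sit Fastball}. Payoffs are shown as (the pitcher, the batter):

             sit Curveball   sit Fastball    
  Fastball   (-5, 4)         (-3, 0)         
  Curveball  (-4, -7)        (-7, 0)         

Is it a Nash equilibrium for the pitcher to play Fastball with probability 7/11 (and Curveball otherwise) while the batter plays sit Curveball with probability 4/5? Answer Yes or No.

Check the batter's indifference given the pitcher's mix p = 7/11:
  payoff from sit Curveball = 0; payoff from sit Fastball = 0 — equal.
Check the pitcher's indifference given the batter's mix q = 4/5:
  payoff from Fastball = -23/5; payoff from Curveball = -23/5 — equal.
Both players are indifferent, so neither can profitably deviate.

Yes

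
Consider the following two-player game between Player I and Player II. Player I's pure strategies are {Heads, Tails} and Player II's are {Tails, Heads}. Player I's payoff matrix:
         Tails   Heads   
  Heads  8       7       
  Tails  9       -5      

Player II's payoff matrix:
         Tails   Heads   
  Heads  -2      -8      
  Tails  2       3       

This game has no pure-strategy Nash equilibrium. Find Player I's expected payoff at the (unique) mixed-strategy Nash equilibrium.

103/13

Player II's mix must leave Player I indifferent between Heads and Tails.
  Player I's expected payoff from Heads: q·8 + (1−q)·7 = q + 7
  Player I's expected payoff from Tails: q·9 + (1−q)·(-5) = 14q - 5
  q + 7 = 14q - 5  ⇒  -13q = -12  ⇒  q = 12/13.
At equilibrium Player I is indifferent across rows, so Player I's payoff equals the payoff from Heads: (12/13)·8 + (1/13)·7 = 103/13.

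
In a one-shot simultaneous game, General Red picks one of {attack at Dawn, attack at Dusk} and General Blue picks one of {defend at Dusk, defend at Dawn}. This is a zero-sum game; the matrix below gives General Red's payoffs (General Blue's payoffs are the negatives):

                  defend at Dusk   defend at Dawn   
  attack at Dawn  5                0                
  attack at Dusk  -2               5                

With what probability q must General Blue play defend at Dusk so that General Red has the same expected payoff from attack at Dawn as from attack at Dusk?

For General Red to be willing to mix, General Red must be indifferent between attack at Dawn and attack at Dusk, which pins down General Blue's mix.
  General Red's payoff from attack at Dawn: q·5 + (1−q)·0 = 5q
  General Red's payoff from attack at Dusk: q·(-2) + (1−q)·5 = -7q + 5
  5q = -7q + 5  ⇒  12q = 5  ⇒  q = 5/12.

q = 5/12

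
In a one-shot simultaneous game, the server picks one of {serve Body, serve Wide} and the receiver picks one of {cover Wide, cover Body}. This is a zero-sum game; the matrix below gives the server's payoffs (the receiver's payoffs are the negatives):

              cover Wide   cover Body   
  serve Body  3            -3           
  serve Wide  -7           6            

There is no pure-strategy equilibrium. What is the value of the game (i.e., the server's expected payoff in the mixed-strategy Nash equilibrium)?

The server's indifference between serve Body and serve Wide determines the receiver's mixing probability q:
  the server's expected payoff from serve Body: q·3 + (1−q)·(-3) = 6q - 3
  the server's expected payoff from serve Wide: q·(-7) + (1−q)·6 = -13q + 6
  6q - 3 = -13q + 6  ⇒  19q = 9  ⇒  q = 9/19.
The value is the server's expected payoff against this mix (using serve Body): (9/19)·3 + (10/19)·(-3) = -3/19.

v = -3/19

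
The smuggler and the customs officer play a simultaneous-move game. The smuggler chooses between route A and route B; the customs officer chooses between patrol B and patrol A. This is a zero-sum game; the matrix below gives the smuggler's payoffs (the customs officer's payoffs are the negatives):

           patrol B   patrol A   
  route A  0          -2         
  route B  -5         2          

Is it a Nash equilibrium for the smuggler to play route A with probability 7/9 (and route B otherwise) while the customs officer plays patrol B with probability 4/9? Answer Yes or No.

Yes

Check the customs officer's indifference given the smuggler's mix p = 7/9:
  payoff from patrol B = 10/9; payoff from patrol A = 10/9 — equal.
Check the smuggler's indifference given the customs officer's mix q = 4/9:
  payoff from route A = -10/9; payoff from route B = -10/9 — equal.
Both players are indifferent, so neither can profitably deviate.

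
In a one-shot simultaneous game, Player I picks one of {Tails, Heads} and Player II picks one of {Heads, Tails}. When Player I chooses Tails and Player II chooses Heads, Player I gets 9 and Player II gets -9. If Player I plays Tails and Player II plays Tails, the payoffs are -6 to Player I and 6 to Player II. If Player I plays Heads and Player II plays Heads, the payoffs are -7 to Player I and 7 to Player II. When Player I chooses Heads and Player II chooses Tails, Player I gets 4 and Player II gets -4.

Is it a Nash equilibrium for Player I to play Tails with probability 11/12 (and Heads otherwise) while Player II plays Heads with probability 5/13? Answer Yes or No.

No

Given Player I's mix p = 11/12, Player II's payoff from Heads is -23/3 but from Tails is 31/6. Player II strictly prefers Tails, so Player II would not mix.
So the proposed profile is not a Nash equilibrium.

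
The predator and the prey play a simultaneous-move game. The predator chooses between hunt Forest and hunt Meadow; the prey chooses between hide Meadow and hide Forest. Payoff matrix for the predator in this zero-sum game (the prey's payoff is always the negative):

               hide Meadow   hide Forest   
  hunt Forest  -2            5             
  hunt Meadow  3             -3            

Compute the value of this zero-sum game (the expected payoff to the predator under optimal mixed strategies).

The predator's indifference between hunt Forest and hunt Meadow determines the prey's mixing probability q:
  the predator's expected payoff from hunt Forest: q·(-2) + (1−q)·5 = -7q + 5
  the predator's expected payoff from hunt Meadow: q·3 + (1−q)·(-3) = 6q - 3
  -7q + 5 = 6q - 3  ⇒  -13q = -8  ⇒  q = 8/13.
The value is the predator's expected payoff against this mix (using hunt Forest): (8/13)·(-2) + (5/13)·5 = 9/13.

v = 9/13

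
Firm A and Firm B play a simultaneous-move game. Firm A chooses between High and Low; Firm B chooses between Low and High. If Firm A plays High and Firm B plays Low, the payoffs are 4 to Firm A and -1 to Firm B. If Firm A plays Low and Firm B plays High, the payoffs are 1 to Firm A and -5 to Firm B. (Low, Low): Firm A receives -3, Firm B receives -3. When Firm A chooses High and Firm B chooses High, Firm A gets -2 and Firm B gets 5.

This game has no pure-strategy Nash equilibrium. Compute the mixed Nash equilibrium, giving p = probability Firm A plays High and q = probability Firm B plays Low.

p = 1/4, q = 3/10

Firm A's mix must leave Firm B indifferent between Low and High.
  Firm B's expected payoff from Low: p·(-1) + (1−p)·(-3) = 2p - 3
  Firm B's expected payoff from High: p·5 + (1−p)·(-5) = 10p - 5
  2p - 3 = 10p - 5  ⇒  -8p = -2  ⇒  p = 1/4.
In a mixed equilibrium Firm A is indifferent between High and Low; this condition fixes q.
  Firm A's payoff from High: q·4 + (1−q)·(-2) = 6q - 2
  Firm A's payoff from Low: q·(-3) + (1−q)·1 = -4q + 1
  6q - 2 = -4q + 1  ⇒  10q = 3  ⇒  q = 3/10.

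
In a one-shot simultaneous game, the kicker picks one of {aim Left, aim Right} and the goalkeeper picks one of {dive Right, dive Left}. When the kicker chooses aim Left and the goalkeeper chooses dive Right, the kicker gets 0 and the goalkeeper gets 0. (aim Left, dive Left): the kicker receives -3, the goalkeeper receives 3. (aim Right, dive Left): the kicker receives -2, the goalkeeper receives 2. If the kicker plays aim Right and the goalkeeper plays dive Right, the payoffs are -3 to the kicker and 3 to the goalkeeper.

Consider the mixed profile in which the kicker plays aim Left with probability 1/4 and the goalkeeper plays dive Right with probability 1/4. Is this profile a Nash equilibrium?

Yes

Check the goalkeeper's indifference given the kicker's mix p = 1/4:
  payoff from dive Right = 9/4; payoff from dive Left = 9/4 — equal.
Check the kicker's indifference given the goalkeeper's mix q = 1/4:
  payoff from aim Left = -9/4; payoff from aim Right = -9/4 — equal.
Both players are indifferent, so neither can profitably deviate.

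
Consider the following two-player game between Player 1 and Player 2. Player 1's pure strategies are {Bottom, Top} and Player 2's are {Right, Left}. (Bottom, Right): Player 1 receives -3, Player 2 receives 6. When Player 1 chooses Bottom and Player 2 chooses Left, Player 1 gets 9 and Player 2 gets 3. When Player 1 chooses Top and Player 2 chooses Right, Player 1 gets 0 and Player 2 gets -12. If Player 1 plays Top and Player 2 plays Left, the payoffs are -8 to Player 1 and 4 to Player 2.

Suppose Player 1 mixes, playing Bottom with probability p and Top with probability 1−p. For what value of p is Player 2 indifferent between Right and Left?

Set Player 2's expected payoff from Right equal to that from Left:
  Player 2's payoff to Right: p·6 + (1−p)·(-12) = 18p - 12
  Player 2's payoff to Left: p·3 + (1−p)·4 = -p + 4
  18p - 12 = -p + 4  ⇒  19p = 16  ⇒  p = 16/19.

p = 16/19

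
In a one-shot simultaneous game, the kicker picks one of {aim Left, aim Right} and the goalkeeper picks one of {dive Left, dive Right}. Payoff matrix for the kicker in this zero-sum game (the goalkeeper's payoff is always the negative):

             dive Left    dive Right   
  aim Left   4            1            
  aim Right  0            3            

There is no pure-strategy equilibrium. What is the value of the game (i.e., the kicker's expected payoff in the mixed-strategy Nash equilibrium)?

v = 2

In a mixed equilibrium the kicker is indifferent between aim Left and aim Right; this condition fixes q.
  the kicker's expected payoff from aim Left: q·4 + (1−q)·1 = 3q + 1
  the kicker's expected payoff from aim Right: q·0 + (1−q)·3 = -3q + 3
  3q + 1 = -3q + 3  ⇒  6q = 2  ⇒  q = 1/3.
The value is the kicker's expected payoff against this mix (using aim Left): (1/3)·4 + (2/3)·1 = 2.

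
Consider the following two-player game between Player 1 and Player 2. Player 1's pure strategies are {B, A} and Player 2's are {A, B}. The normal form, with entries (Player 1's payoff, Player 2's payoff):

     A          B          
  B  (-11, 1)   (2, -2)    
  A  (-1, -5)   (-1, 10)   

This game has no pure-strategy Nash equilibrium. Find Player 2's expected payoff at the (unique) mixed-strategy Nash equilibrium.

In a mixed equilibrium Player 2 is indifferent between A and B; this condition fixes p.
  Player 2's payoff to A: p·1 + (1−p)·(-5) = 6p - 5
  Player 2's payoff to B: p·(-2) + (1−p)·10 = -12p + 10
  6p - 5 = -12p + 10  ⇒  18p = 15  ⇒  p = 5/6.
At equilibrium Player 2 is indifferent across columns, so Player 2's payoff equals the payoff from A: (5/6)·1 + (1/6)·(-5) = 0.

0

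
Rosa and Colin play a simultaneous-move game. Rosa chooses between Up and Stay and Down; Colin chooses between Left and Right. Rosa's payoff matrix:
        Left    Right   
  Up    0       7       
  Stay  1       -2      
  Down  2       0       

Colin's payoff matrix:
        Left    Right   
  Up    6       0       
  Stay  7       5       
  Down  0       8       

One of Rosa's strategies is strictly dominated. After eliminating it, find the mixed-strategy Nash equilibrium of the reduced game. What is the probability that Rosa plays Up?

Rosa's strategy Stay is strictly dominated by Down: 2 > 1 and 0 > -2. Eliminate Stay.
Colin's indifference between Left and Right determines Rosa's mixing probability p:
  Colin's expected payoff from Left: p·6 + (1−p)·0 = 6p
  Colin's expected payoff from Right: p·0 + (1−p)·8 = -8p + 8
  6p = -8p + 8  ⇒  14p = 8  ⇒  p = 4/7.

p = 4/7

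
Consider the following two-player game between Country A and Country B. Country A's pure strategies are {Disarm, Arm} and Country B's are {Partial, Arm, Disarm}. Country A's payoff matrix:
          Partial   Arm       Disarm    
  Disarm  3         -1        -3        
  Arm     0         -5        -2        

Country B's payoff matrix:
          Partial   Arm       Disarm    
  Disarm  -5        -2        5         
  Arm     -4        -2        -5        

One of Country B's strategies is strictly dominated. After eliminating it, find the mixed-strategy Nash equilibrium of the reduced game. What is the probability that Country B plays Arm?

q = 1/5

Country B's strategy Partial is strictly dominated by Arm: -2 > -5 and -2 > -4. Eliminate Partial.
For Country A to be willing to mix, Country A must be indifferent between Disarm and Arm, which pins down Country B's mix.
  Country A's payoff from Disarm: q·(-1) + (1−q)·(-3) = 2q - 3
  Country A's payoff from Arm: q·(-5) + (1−q)·(-2) = -3q - 2
  2q - 3 = -3q - 2  ⇒  5q = 1  ⇒  q = 1/5.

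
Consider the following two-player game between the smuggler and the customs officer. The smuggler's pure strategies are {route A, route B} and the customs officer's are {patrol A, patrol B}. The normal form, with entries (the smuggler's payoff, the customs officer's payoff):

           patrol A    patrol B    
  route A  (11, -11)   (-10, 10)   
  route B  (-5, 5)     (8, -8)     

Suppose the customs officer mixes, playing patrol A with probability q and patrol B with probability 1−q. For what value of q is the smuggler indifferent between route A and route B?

The customs officer's mix must leave the smuggler indifferent between route A and route B.
  the smuggler's payoff to route A: q·11 + (1−q)·(-10) = 21q - 10
  the smuggler's payoff to route B: q·(-5) + (1−q)·8 = -13q + 8
  21q - 10 = -13q + 8  ⇒  34q = 18  ⇒  q = 9/17.

q = 9/17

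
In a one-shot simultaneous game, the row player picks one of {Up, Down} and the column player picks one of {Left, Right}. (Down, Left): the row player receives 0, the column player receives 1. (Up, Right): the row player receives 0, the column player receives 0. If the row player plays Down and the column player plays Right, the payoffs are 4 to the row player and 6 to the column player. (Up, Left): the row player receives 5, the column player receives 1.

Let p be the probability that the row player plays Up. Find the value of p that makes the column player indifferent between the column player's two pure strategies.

p = 5/6

Set the column player's expected payoff from Left equal to that from Right:
  the column player's payoff from Left: p·1 + (1−p)·1 = 1
  the column player's payoff from Right: p·0 + (1−p)·6 = -6p + 6
  1 = -6p + 6  ⇒  6p = 5  ⇒  p = 5/6.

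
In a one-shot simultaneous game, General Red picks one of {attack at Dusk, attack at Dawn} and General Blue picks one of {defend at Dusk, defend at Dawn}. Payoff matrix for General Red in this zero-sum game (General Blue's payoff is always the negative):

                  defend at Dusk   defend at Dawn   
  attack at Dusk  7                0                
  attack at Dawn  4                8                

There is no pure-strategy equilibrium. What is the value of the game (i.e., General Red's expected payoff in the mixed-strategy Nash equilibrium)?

General Red's indifference between attack at Dusk and attack at Dawn determines General Blue's mixing probability q:
  General Red's payoff from attack at Dusk: q·7 + (1−q)·0 = 7q
  General Red's payoff from attack at Dawn: q·4 + (1−q)·8 = -4q + 8
  7q = -4q + 8  ⇒  11q = 8  ⇒  q = 8/11.
The value is General Red's expected payoff against this mix (using attack at Dusk): (8/11)·7 + (3/11)·0 = 56/11.

v = 56/11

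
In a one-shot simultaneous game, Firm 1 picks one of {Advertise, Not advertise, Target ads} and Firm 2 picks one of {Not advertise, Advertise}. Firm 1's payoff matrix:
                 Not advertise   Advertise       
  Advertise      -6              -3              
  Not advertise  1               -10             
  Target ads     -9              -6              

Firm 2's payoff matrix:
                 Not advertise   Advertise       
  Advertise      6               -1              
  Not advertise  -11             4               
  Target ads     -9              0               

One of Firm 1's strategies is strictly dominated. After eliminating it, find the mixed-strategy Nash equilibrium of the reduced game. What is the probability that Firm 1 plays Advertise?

p = 15/22

Firm 1's strategy Target ads is strictly dominated by Advertise: -6 > -9 and -3 > -6. Eliminate Target ads.
Firm 2's indifference between Not advertise and Advertise determines Firm 1's mixing probability p:
  Firm 2's payoff to Not advertise: p·6 + (1−p)·(-11) = 17p - 11
  Firm 2's payoff to Advertise: p·(-1) + (1−p)·4 = -5p + 4
  17p - 11 = -5p + 4  ⇒  22p = 15  ⇒  p = 15/22.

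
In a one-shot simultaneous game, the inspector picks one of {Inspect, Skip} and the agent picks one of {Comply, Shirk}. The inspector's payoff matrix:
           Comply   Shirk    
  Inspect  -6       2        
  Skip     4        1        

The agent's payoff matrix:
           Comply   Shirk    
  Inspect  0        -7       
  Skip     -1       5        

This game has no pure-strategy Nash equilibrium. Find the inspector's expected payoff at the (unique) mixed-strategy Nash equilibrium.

The agent's mix must leave the inspector indifferent between Inspect and Skip.
  the inspector's expected payoff from Inspect: q·(-6) + (1−q)·2 = -8q + 2
  the inspector's expected payoff from Skip: q·4 + (1−q)·1 = 3q + 1
  -8q + 2 = 3q + 1  ⇒  -11q = -1  ⇒  q = 1/11.
At equilibrium the inspector is indifferent across rows, so the inspector's payoff equals the payoff from Inspect: (1/11)·(-6) + (10/11)·2 = 14/11.

14/11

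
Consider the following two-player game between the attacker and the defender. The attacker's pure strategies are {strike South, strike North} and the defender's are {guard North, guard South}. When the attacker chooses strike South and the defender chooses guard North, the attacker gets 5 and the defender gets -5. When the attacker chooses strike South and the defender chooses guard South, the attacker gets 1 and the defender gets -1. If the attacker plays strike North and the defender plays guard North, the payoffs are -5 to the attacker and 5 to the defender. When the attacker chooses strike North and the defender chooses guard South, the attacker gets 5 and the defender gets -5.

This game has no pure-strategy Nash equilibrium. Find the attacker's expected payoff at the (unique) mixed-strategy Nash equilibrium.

In a mixed equilibrium the attacker is indifferent between strike South and strike North; this condition fixes q.
  the attacker's payoff from strike South: q·5 + (1−q)·1 = 4q + 1
  the attacker's payoff from strike North: q·(-5) + (1−q)·5 = -10q + 5
  4q + 1 = -10q + 5  ⇒  14q = 4  ⇒  q = 2/7.
At equilibrium the attacker is indifferent across rows, so the attacker's payoff equals the payoff from strike South: (2/7)·5 + (5/7)·1 = 15/7.

15/7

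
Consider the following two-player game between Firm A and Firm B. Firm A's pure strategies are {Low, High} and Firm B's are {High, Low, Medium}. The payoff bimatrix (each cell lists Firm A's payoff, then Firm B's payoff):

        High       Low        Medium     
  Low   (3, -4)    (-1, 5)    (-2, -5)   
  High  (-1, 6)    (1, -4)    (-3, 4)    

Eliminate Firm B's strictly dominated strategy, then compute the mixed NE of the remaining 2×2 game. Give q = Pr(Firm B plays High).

Firm B's strategy Medium is strictly dominated by High: -4 > -5 and 6 > 4. Eliminate Medium.
For Firm A to be willing to mix, Firm A must be indifferent between Low and High, which pins down Firm B's mix.
  Firm A's payoff to Low: q·3 + (1−q)·(-1) = 4q - 1
  Firm A's payoff to High: q·(-1) + (1−q)·1 = -2q + 1
  4q - 1 = -2q + 1  ⇒  6q = 2  ⇒  q = 1/3.

q = 1/3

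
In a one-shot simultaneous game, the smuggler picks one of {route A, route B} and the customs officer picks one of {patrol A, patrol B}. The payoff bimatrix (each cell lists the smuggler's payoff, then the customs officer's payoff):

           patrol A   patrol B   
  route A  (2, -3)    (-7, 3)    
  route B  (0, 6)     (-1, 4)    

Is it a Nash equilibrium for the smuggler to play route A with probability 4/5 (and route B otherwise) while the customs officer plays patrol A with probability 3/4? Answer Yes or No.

No

Given the smuggler's mix p = 4/5, the customs officer's payoff from patrol A is -6/5 but from patrol B is 16/5. The customs officer strictly prefers patrol B, so the customs officer would not mix.
So the proposed profile is not a Nash equilibrium.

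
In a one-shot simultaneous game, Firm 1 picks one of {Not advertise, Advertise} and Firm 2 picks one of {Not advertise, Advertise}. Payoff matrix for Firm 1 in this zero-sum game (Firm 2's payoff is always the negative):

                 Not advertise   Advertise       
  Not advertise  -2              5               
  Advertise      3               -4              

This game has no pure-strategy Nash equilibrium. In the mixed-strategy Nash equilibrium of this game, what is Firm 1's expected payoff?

Firm 2's mix must leave Firm 1 indifferent between Not advertise and Advertise.
  Firm 1's expected payoff from Not advertise: q·(-2) + (1−q)·5 = -7q + 5
  Firm 1's expected payoff from Advertise: q·3 + (1−q)·(-4) = 7q - 4
  -7q + 5 = 7q - 4  ⇒  -14q = -9  ⇒  q = 9/14.
At equilibrium Firm 1 is indifferent across rows, so Firm 1's payoff equals the payoff from Not advertise: (9/14)·(-2) + (5/14)·5 = 1/2.

1/2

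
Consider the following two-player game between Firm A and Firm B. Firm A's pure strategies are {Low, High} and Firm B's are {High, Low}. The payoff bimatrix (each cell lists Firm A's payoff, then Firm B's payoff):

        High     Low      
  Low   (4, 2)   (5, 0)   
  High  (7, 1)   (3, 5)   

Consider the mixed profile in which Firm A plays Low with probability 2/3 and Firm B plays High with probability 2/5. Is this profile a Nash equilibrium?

Check Firm B's indifference given Firm A's mix p = 2/3:
  payoff from High = 5/3; payoff from Low = 5/3 — equal.
Check Firm A's indifference given Firm B's mix q = 2/5:
  payoff from Low = 23/5; payoff from High = 23/5 — equal.
Both players are indifferent, so neither can profitably deviate.

Yes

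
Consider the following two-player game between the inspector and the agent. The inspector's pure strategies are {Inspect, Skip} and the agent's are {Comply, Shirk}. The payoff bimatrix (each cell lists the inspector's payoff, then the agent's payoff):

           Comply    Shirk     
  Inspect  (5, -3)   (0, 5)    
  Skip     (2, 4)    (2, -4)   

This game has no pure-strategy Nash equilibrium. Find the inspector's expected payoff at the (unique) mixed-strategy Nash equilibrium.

2

In a mixed equilibrium the inspector is indifferent between Inspect and Skip; this condition fixes q.
  the inspector's payoff from Inspect: q·5 + (1−q)·0 = 5q
  the inspector's payoff from Skip: q·2 + (1−q)·2 = 2
  5q = 2  ⇒  5q = 2  ⇒  q = 2/5.
At equilibrium the inspector is indifferent across rows, so the inspector's payoff equals the payoff from Inspect: (2/5)·5 + (3/5)·0 = 2.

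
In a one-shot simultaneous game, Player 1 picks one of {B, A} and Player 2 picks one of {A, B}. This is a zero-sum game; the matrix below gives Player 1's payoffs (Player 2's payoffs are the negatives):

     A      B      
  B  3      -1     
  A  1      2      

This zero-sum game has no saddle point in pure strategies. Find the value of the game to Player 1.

v = 7/5

For Player 1 to be willing to mix, Player 1 must be indifferent between B and A, which pins down Player 2's mix.
  Player 1's expected payoff from B: q·3 + (1−q)·(-1) = 4q - 1
  Player 1's expected payoff from A: q·1 + (1−q)·2 = -q + 2
  4q - 1 = -q + 2  ⇒  5q = 3  ⇒  q = 3/5.
The value is Player 1's expected payoff against this mix (using B): (3/5)·3 + (2/5)·(-1) = 7/5.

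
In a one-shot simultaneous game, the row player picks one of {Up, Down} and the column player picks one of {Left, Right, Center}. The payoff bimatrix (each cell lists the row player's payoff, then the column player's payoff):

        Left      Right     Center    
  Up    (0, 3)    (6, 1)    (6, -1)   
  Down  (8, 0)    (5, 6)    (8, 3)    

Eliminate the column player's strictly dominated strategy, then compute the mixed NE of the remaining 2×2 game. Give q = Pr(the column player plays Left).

The column player's strategy Center is strictly dominated by Right: 1 > -1 and 6 > 3. Eliminate Center.
The row player's indifference between Up and Down determines the column player's mixing probability q:
  the row player's payoff to Up: q·0 + (1−q)·6 = -6q + 6
  the row player's payoff to Down: q·8 + (1−q)·5 = 3q + 5
  -6q + 6 = 3q + 5  ⇒  -9q = -1  ⇒  q = 1/9.

q = 1/9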